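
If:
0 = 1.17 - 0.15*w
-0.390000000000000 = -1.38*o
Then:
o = 0.28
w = 7.80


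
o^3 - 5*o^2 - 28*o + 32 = (o - 8)*(o - 1)*(o + 4)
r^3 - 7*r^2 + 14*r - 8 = (r - 4)*(r - 2)*(r - 1)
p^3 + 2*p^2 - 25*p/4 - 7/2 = (p - 2)*(p + 1/2)*(p + 7/2)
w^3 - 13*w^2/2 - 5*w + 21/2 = (w - 7)*(w - 1)*(w + 3/2)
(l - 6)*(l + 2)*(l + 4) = l^3 - 28*l - 48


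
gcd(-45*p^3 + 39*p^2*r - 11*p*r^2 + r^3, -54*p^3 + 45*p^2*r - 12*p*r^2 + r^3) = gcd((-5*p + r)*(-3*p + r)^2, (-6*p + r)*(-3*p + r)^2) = 9*p^2 - 6*p*r + r^2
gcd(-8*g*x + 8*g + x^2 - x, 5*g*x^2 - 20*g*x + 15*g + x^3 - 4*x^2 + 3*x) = x - 1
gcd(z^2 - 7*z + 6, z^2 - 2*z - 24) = z - 6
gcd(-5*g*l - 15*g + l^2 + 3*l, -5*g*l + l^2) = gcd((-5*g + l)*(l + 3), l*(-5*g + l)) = 5*g - l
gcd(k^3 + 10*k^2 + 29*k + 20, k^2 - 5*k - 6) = k + 1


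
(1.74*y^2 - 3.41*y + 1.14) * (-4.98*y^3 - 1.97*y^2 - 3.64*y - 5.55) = -8.6652*y^5 + 13.554*y^4 - 5.2931*y^3 + 0.509600000000002*y^2 + 14.7759*y - 6.327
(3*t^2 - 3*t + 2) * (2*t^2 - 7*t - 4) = 6*t^4 - 27*t^3 + 13*t^2 - 2*t - 8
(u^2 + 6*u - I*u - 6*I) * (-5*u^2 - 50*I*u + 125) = -5*u^4 - 30*u^3 - 45*I*u^3 + 75*u^2 - 270*I*u^2 + 450*u - 125*I*u - 750*I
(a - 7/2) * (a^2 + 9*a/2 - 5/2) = a^3 + a^2 - 73*a/4 + 35/4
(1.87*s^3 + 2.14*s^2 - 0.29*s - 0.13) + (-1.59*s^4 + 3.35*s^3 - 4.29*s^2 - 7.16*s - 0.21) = -1.59*s^4 + 5.22*s^3 - 2.15*s^2 - 7.45*s - 0.34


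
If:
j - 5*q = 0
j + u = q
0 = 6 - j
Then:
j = 6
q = 6/5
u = -24/5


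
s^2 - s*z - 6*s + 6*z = (s - 6)*(s - z)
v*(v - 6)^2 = v^3 - 12*v^2 + 36*v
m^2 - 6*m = m*(m - 6)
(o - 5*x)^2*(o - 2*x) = o^3 - 12*o^2*x + 45*o*x^2 - 50*x^3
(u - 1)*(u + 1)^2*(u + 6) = u^4 + 7*u^3 + 5*u^2 - 7*u - 6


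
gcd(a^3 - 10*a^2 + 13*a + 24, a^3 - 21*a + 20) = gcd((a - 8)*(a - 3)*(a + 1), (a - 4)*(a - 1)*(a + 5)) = 1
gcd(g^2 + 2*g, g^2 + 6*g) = g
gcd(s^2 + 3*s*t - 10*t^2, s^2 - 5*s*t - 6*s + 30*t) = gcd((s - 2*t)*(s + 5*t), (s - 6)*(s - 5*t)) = 1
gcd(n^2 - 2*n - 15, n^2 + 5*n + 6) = n + 3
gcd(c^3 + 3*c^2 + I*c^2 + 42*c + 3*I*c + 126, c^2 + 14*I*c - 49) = c + 7*I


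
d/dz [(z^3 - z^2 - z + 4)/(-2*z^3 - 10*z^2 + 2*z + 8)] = (-3*z^4 + 9*z^2 + 16*z - 4)/(z^6 + 10*z^5 + 23*z^4 - 18*z^3 - 39*z^2 + 8*z + 16)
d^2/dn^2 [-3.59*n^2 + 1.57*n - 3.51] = -7.18000000000000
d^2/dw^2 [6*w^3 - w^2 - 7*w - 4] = 36*w - 2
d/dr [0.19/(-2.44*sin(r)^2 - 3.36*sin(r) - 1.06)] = (0.9272*sin(r) + 0.6384)*cos(r)/(2.44*sin(r)^2 + 3.36*sin(r) + 1.06)^2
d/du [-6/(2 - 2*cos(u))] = 3*sin(u)/(cos(u) - 1)^2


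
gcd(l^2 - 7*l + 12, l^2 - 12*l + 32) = l - 4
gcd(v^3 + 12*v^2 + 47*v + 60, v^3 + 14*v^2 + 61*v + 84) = v^2 + 7*v + 12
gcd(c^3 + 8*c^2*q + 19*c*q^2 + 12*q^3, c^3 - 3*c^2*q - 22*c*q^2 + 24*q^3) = c + 4*q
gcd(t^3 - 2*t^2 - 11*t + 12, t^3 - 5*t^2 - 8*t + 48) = t^2 - t - 12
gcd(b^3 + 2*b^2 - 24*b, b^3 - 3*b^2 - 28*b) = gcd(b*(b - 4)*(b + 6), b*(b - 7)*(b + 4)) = b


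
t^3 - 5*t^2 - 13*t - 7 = (t - 7)*(t + 1)^2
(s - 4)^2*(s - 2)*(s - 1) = s^4 - 11*s^3 + 42*s^2 - 64*s + 32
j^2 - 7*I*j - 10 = (j - 5*I)*(j - 2*I)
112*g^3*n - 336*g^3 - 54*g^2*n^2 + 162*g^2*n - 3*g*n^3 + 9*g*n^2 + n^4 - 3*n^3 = (-8*g + n)*(-2*g + n)*(7*g + n)*(n - 3)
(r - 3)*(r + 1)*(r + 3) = r^3 + r^2 - 9*r - 9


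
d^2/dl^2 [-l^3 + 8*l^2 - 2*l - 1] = 16 - 6*l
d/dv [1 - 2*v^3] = -6*v^2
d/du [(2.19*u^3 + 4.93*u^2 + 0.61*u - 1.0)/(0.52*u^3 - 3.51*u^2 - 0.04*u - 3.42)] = (4.44089209850063e-16*u^5 - 10.2505*u^4 - 0.809599999999996*u^3 - 18.9655*u^2 - 40.7412*u - 2.1262)/(0.2704*u^6 - 3.6504*u^5 + 12.2785*u^4 - 3.276*u^3 + 24.01*u^2 + 0.2736*u + 11.6964)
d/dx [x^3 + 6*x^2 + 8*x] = 3*x^2 + 12*x + 8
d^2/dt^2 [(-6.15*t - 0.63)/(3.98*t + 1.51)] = (53.961636 - 2.8421709430404e-14*t)/(3.98*t + 1.51)^3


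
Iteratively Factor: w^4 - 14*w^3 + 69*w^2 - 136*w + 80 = (w - 4)*(w^3 - 10*w^2 + 29*w - 20) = (w - 4)^2*(w^2 - 6*w + 5) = (w - 5)*(w - 4)^2*(w - 1)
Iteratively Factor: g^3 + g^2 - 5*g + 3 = (g - 1)*(g^2 + 2*g - 3) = (g - 1)*(g + 3)*(g - 1)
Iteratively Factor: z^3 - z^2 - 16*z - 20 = (z + 2)*(z^2 - 3*z - 10) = (z + 2)^2*(z - 5)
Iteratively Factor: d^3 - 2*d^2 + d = (d - 1)*(d^2 - d) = (d - 1)^2*(d)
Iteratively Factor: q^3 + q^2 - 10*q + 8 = (q - 1)*(q^2 + 2*q - 8) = (q - 2)*(q - 1)*(q + 4)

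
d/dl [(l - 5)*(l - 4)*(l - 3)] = 3*l^2 - 24*l + 47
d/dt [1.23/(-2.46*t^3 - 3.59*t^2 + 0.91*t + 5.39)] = (9.0774*t^2 + 8.8314*t - 1.1193)/(2.46*t^3 + 3.59*t^2 - 0.91*t - 5.39)^2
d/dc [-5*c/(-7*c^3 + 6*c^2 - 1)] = 5*(7*c^3 - 3*c^2*(7*c - 4) - 6*c^2 + 1)/(7*c^3 - 6*c^2 + 1)^2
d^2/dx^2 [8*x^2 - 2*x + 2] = 16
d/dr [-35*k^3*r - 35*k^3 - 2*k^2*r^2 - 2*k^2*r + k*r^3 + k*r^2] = k*(-35*k^2 - 4*k*r - 2*k + 3*r^2 + 2*r)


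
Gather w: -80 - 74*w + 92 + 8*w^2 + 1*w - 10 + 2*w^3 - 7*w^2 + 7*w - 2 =2*w^3 + w^2 - 66*w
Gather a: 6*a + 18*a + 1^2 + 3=24*a + 4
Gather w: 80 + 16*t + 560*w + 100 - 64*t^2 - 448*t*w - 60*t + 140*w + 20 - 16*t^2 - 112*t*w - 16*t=-80*t^2 - 60*t + w*(700 - 560*t) + 200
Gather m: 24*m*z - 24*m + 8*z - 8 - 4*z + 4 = m*(24*z - 24) + 4*z - 4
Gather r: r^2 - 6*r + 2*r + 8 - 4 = r^2 - 4*r + 4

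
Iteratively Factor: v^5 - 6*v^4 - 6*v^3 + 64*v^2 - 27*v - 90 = (v + 1)*(v^4 - 7*v^3 + v^2 + 63*v - 90) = (v - 5)*(v + 1)*(v^3 - 2*v^2 - 9*v + 18) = (v - 5)*(v - 3)*(v + 1)*(v^2 + v - 6) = (v - 5)*(v - 3)*(v - 2)*(v + 1)*(v + 3)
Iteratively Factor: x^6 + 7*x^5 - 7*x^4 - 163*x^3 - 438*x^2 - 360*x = (x)*(x^5 + 7*x^4 - 7*x^3 - 163*x^2 - 438*x - 360) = x*(x + 2)*(x^4 + 5*x^3 - 17*x^2 - 129*x - 180) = x*(x - 5)*(x + 2)*(x^3 + 10*x^2 + 33*x + 36) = x*(x - 5)*(x + 2)*(x + 4)*(x^2 + 6*x + 9) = x*(x - 5)*(x + 2)*(x + 3)*(x + 4)*(x + 3)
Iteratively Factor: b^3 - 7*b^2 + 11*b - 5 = (b - 1)*(b^2 - 6*b + 5) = (b - 5)*(b - 1)*(b - 1)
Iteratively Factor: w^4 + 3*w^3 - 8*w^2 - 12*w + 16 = (w - 2)*(w^3 + 5*w^2 + 2*w - 8) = (w - 2)*(w + 4)*(w^2 + w - 2) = (w - 2)*(w - 1)*(w + 4)*(w + 2)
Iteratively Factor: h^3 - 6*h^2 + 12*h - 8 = (h - 2)*(h^2 - 4*h + 4) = (h - 2)^2*(h - 2)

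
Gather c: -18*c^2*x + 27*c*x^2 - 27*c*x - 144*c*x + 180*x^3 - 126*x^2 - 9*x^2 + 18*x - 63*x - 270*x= -18*c^2*x + c*(27*x^2 - 171*x) + 180*x^3 - 135*x^2 - 315*x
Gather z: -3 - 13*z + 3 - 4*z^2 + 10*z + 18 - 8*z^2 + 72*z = -12*z^2 + 69*z + 18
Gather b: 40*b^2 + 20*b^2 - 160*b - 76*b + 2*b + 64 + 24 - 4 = 60*b^2 - 234*b + 84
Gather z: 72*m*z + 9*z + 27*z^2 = 27*z^2 + z*(72*m + 9)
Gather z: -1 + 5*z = 5*z - 1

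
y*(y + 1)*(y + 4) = y^3 + 5*y^2 + 4*y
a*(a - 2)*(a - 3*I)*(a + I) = a^4 - 2*a^3 - 2*I*a^3 + 3*a^2 + 4*I*a^2 - 6*a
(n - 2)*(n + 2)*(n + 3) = n^3 + 3*n^2 - 4*n - 12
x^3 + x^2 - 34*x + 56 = (x - 4)*(x - 2)*(x + 7)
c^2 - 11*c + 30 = (c - 6)*(c - 5)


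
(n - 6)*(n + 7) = n^2 + n - 42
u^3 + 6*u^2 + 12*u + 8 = (u + 2)^3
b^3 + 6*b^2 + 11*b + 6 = (b + 1)*(b + 2)*(b + 3)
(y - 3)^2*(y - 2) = y^3 - 8*y^2 + 21*y - 18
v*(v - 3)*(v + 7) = v^3 + 4*v^2 - 21*v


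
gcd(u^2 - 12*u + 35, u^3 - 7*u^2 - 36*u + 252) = u - 7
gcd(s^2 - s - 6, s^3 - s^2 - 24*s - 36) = s + 2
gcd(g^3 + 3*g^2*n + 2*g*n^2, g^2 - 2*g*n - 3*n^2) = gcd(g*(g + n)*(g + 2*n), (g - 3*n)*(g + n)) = g + n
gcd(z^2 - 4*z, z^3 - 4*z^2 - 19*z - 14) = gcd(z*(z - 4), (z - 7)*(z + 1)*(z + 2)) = 1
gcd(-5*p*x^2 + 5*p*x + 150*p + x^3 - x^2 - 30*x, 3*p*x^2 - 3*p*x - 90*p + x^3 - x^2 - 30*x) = x^2 - x - 30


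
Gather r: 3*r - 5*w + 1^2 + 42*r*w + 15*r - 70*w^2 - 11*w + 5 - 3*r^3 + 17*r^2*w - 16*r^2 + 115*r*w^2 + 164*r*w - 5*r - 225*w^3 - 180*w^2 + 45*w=-3*r^3 + r^2*(17*w - 16) + r*(115*w^2 + 206*w + 13) - 225*w^3 - 250*w^2 + 29*w + 6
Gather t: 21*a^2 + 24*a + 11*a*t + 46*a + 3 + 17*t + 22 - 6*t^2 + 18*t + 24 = 21*a^2 + 70*a - 6*t^2 + t*(11*a + 35) + 49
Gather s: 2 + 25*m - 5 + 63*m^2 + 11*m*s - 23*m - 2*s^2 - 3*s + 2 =63*m^2 + 2*m - 2*s^2 + s*(11*m - 3) - 1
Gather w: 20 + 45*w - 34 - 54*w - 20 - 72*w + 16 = -81*w - 18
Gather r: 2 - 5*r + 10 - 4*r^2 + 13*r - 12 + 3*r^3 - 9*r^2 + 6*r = 3*r^3 - 13*r^2 + 14*r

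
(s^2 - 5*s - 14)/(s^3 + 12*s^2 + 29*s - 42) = (s^2 - 5*s - 14)/(s^3 + 12*s^2 + 29*s - 42)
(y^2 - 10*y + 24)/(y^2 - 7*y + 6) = (y - 4)/(y - 1)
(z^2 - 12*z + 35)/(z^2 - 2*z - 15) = (z - 7)/(z + 3)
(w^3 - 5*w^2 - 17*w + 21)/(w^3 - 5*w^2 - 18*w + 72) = (w^3 - 5*w^2 - 17*w + 21)/(w^3 - 5*w^2 - 18*w + 72)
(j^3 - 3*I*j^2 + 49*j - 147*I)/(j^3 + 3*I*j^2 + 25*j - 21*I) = (j - 7*I)/(j - I)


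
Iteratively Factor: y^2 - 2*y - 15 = (y + 3)*(y - 5)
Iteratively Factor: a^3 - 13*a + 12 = (a - 1)*(a^2 + a - 12) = (a - 3)*(a - 1)*(a + 4)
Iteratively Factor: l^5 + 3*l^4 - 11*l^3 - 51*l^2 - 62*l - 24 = (l + 1)*(l^4 + 2*l^3 - 13*l^2 - 38*l - 24) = (l - 4)*(l + 1)*(l^3 + 6*l^2 + 11*l + 6) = (l - 4)*(l + 1)*(l + 3)*(l^2 + 3*l + 2) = (l - 4)*(l + 1)*(l + 2)*(l + 3)*(l + 1)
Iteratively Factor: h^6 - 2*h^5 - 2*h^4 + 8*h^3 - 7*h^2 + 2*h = (h + 2)*(h^5 - 4*h^4 + 6*h^3 - 4*h^2 + h) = (h - 1)*(h + 2)*(h^4 - 3*h^3 + 3*h^2 - h) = (h - 1)^2*(h + 2)*(h^3 - 2*h^2 + h) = h*(h - 1)^2*(h + 2)*(h^2 - 2*h + 1) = h*(h - 1)^3*(h + 2)*(h - 1)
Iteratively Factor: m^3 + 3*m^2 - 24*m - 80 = (m + 4)*(m^2 - m - 20) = (m - 5)*(m + 4)*(m + 4)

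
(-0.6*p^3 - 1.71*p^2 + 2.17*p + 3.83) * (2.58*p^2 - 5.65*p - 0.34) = -1.548*p^5 - 1.0218*p^4 + 15.4641*p^3 - 1.7977*p^2 - 22.3773*p - 1.3022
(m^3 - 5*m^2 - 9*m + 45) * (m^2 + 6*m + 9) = m^5 + m^4 - 30*m^3 - 54*m^2 + 189*m + 405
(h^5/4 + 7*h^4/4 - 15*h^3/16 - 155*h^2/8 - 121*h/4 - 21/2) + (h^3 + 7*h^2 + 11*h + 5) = h^5/4 + 7*h^4/4 + h^3/16 - 99*h^2/8 - 77*h/4 - 11/2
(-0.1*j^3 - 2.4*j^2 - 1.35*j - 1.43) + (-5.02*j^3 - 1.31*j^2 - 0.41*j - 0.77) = -5.12*j^3 - 3.71*j^2 - 1.76*j - 2.2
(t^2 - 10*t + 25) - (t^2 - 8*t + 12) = 13 - 2*t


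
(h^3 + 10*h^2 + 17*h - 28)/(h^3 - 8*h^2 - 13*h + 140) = (h^2 + 6*h - 7)/(h^2 - 12*h + 35)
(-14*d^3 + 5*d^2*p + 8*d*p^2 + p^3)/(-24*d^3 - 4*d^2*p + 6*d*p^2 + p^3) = (-7*d^2 + 6*d*p + p^2)/(-12*d^2 + 4*d*p + p^2)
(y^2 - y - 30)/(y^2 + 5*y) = (y - 6)/y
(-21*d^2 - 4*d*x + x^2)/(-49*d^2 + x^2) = (3*d + x)/(7*d + x)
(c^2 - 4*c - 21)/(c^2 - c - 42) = (c + 3)/(c + 6)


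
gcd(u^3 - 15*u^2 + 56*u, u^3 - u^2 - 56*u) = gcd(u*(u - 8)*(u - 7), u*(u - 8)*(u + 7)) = u^2 - 8*u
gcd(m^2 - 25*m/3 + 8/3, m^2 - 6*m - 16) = m - 8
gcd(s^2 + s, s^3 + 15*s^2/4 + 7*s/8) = s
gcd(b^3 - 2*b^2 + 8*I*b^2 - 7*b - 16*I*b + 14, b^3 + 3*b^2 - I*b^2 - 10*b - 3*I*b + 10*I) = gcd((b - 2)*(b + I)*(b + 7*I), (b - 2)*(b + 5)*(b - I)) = b - 2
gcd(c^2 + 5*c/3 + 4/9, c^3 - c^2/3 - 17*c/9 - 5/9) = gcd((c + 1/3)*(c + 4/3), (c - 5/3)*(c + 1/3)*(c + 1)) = c + 1/3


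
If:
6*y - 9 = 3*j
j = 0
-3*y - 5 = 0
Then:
No Solution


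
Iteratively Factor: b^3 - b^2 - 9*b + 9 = (b - 3)*(b^2 + 2*b - 3) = (b - 3)*(b + 3)*(b - 1)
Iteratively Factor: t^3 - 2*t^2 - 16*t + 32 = (t - 2)*(t^2 - 16) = (t - 4)*(t - 2)*(t + 4)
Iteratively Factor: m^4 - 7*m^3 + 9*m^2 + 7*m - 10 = (m + 1)*(m^3 - 8*m^2 + 17*m - 10) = (m - 5)*(m + 1)*(m^2 - 3*m + 2) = (m - 5)*(m - 1)*(m + 1)*(m - 2)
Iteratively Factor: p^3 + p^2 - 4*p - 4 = (p - 2)*(p^2 + 3*p + 2) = (p - 2)*(p + 2)*(p + 1)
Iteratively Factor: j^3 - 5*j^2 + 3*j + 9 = (j + 1)*(j^2 - 6*j + 9) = (j - 3)*(j + 1)*(j - 3)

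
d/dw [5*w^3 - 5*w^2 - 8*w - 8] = 15*w^2 - 10*w - 8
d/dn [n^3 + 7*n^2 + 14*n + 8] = 3*n^2 + 14*n + 14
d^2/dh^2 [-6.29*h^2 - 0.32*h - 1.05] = -12.5800000000000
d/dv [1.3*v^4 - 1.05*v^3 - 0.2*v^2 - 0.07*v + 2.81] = 5.2*v^3 - 3.15*v^2 - 0.4*v - 0.07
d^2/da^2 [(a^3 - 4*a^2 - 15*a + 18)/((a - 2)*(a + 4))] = 10*(a^3 - 18*a^2 - 12*a - 56)/(a^6 + 6*a^5 - 12*a^4 - 88*a^3 + 96*a^2 + 384*a - 512)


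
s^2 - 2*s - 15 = (s - 5)*(s + 3)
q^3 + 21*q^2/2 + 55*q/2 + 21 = (q + 3/2)*(q + 2)*(q + 7)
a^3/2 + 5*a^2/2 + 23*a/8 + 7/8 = (a/2 + 1/4)*(a + 1)*(a + 7/2)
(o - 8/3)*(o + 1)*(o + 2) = o^3 + o^2/3 - 6*o - 16/3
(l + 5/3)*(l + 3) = l^2 + 14*l/3 + 5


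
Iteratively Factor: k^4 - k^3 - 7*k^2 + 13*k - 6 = (k - 1)*(k^3 - 7*k + 6) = (k - 1)^2*(k^2 + k - 6) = (k - 1)^2*(k + 3)*(k - 2)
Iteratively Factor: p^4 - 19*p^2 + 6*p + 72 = (p + 4)*(p^3 - 4*p^2 - 3*p + 18) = (p - 3)*(p + 4)*(p^2 - p - 6) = (p - 3)*(p + 2)*(p + 4)*(p - 3)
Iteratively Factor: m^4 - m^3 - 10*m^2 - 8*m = (m + 1)*(m^3 - 2*m^2 - 8*m) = m*(m + 1)*(m^2 - 2*m - 8) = m*(m - 4)*(m + 1)*(m + 2)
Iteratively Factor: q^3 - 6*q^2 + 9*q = (q - 3)*(q^2 - 3*q) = q*(q - 3)*(q - 3)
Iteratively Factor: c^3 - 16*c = (c - 4)*(c^2 + 4*c) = c*(c - 4)*(c + 4)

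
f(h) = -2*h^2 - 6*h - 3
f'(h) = -4*h - 6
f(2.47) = -30.02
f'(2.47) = -15.88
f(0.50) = -6.50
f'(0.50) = -8.00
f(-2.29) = 0.25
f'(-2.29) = 3.16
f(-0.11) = -2.36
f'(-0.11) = -5.56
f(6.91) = -139.96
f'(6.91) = -33.64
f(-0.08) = -2.53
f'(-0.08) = -5.68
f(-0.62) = -0.05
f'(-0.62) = -3.52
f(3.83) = -55.32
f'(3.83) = -21.32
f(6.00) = -111.00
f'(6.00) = -30.00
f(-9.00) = -111.00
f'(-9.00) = 30.00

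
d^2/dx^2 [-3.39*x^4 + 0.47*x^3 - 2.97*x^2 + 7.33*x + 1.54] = -40.68*x^2 + 2.82*x - 5.94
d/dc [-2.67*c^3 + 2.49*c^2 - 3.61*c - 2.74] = -8.01*c^2 + 4.98*c - 3.61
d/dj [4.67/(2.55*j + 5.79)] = -11.9085/(2.55*j + 5.79)^2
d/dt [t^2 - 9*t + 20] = 2*t - 9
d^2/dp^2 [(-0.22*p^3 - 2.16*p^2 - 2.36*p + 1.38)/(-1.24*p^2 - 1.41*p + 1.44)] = (4.44089209850063e-16*p^5 + 1.364812*p^3 + 7.72992*p^2 + 13.544496*p + 8.126028)/(1.906624*p^6 + 6.504048*p^5 + 0.753299999999999*p^4 - 12.302955*p^3 - 0.8748*p^2 + 8.771328*p - 2.985984)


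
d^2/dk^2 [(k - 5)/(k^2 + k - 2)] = 2*((4 - 3*k)*(k^2 + k - 2) + (k - 5)*(2*k + 1)^2)/(k^2 + k - 2)^3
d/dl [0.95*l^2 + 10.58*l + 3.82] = 1.9*l + 10.58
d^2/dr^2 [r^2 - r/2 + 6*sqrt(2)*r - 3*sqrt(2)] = 2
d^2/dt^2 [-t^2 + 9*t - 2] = -2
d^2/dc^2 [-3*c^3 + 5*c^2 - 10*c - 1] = 10 - 18*c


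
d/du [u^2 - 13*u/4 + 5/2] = 2*u - 13/4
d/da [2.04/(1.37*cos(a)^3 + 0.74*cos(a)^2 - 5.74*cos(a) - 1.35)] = (8.3844*cos(a)^2 + 3.0192*cos(a) - 11.7096)*sin(a)/(1.37*cos(a)^3 + 0.74*cos(a)^2 - 5.74*cos(a) - 1.35)^2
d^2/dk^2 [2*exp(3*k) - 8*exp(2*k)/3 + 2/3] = (18*exp(k) - 32/3)*exp(2*k)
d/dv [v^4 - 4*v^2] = 4*v*(v^2 - 2)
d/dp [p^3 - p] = 3*p^2 - 1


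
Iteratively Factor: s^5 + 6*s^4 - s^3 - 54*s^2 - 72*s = (s + 3)*(s^4 + 3*s^3 - 10*s^2 - 24*s) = s*(s + 3)*(s^3 + 3*s^2 - 10*s - 24) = s*(s + 3)*(s + 4)*(s^2 - s - 6) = s*(s - 3)*(s + 3)*(s + 4)*(s + 2)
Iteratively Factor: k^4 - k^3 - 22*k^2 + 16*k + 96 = (k + 4)*(k^3 - 5*k^2 - 2*k + 24) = (k + 2)*(k + 4)*(k^2 - 7*k + 12) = (k - 4)*(k + 2)*(k + 4)*(k - 3)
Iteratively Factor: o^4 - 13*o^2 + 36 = (o - 2)*(o^3 + 2*o^2 - 9*o - 18) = (o - 2)*(o + 3)*(o^2 - o - 6) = (o - 3)*(o - 2)*(o + 3)*(o + 2)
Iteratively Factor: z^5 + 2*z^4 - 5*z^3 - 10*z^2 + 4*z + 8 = (z - 2)*(z^4 + 4*z^3 + 3*z^2 - 4*z - 4) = (z - 2)*(z - 1)*(z^3 + 5*z^2 + 8*z + 4) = (z - 2)*(z - 1)*(z + 2)*(z^2 + 3*z + 2) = (z - 2)*(z - 1)*(z + 2)^2*(z + 1)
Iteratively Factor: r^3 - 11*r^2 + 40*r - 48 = (r - 4)*(r^2 - 7*r + 12) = (r - 4)*(r - 3)*(r - 4)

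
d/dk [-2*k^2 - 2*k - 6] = -4*k - 2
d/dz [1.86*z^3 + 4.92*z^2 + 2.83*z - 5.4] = 5.58*z^2 + 9.84*z + 2.83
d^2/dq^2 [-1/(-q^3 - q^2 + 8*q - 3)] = 2*(-(3*q + 1)*(q^3 + q^2 - 8*q + 3) + (3*q^2 + 2*q - 8)^2)/(q^3 + q^2 - 8*q + 3)^3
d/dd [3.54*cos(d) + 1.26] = -3.54*sin(d)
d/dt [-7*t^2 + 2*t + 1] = 2 - 14*t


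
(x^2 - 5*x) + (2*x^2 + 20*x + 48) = 3*x^2 + 15*x + 48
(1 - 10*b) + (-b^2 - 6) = -b^2 - 10*b - 5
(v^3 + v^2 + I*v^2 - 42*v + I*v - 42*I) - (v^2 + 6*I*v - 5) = v^3 + I*v^2 - 42*v - 5*I*v + 5 - 42*I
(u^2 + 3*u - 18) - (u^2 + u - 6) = 2*u - 12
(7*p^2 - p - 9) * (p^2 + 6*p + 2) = 7*p^4 + 41*p^3 - p^2 - 56*p - 18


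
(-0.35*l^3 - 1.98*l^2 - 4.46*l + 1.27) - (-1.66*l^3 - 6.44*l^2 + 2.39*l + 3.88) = 1.31*l^3 + 4.46*l^2 - 6.85*l - 2.61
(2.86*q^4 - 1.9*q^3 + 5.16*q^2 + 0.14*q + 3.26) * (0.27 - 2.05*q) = -5.863*q^5 + 4.6672*q^4 - 11.091*q^3 + 1.1062*q^2 - 6.6452*q + 0.8802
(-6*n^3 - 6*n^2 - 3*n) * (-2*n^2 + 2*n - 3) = 12*n^5 + 12*n^3 + 12*n^2 + 9*n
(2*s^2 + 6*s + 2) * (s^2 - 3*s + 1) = 2*s^4 - 14*s^2 + 2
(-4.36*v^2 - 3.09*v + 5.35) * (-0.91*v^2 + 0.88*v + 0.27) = 3.9676*v^4 - 1.0249*v^3 - 8.7649*v^2 + 3.8737*v + 1.4445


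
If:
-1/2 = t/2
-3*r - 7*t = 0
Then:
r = 7/3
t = -1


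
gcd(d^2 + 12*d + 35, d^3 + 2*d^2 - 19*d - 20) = d + 5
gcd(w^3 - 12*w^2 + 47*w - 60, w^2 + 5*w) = 1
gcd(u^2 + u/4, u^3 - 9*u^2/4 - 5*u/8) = u^2 + u/4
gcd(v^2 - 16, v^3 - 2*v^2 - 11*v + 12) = v - 4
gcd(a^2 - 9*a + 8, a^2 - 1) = a - 1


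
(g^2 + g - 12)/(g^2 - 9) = (g + 4)/(g + 3)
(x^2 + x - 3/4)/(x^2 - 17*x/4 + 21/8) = 2*(4*x^2 + 4*x - 3)/(8*x^2 - 34*x + 21)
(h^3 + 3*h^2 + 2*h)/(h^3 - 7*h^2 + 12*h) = (h^2 + 3*h + 2)/(h^2 - 7*h + 12)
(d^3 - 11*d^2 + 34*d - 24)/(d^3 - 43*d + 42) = (d - 4)/(d + 7)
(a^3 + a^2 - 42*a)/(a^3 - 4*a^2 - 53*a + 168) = a*(a - 6)/(a^2 - 11*a + 24)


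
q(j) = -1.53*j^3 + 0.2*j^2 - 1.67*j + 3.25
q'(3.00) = -41.78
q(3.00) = -41.27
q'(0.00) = -1.67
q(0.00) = 3.25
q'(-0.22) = -1.98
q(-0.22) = 3.64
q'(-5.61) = -148.37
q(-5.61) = 289.05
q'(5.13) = -120.41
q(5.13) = -206.61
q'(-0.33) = -2.30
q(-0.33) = 3.88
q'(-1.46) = -12.04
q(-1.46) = 10.88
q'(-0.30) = -2.20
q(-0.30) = 3.81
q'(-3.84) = -70.89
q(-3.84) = 99.25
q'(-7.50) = -262.86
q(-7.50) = 672.49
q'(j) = -4.59*j^2 + 0.4*j - 1.67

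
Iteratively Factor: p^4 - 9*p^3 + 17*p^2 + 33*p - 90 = (p - 3)*(p^3 - 6*p^2 - p + 30) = (p - 5)*(p - 3)*(p^2 - p - 6) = (p - 5)*(p - 3)^2*(p + 2)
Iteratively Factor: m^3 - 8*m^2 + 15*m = (m - 5)*(m^2 - 3*m) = m*(m - 5)*(m - 3)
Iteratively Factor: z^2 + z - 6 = (z - 2)*(z + 3)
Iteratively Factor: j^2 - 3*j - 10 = (j - 5)*(j + 2)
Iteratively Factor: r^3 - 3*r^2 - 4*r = (r - 4)*(r^2 + r) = (r - 4)*(r + 1)*(r)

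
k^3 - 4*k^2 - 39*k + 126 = (k - 7)*(k - 3)*(k + 6)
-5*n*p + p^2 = p*(-5*n + p)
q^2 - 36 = (q - 6)*(q + 6)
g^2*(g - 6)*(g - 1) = g^4 - 7*g^3 + 6*g^2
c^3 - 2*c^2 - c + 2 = (c - 2)*(c - 1)*(c + 1)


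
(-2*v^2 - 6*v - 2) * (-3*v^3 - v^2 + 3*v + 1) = 6*v^5 + 20*v^4 + 6*v^3 - 18*v^2 - 12*v - 2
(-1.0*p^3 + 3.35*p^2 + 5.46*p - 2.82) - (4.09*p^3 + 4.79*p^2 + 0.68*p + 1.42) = -5.09*p^3 - 1.44*p^2 + 4.78*p - 4.24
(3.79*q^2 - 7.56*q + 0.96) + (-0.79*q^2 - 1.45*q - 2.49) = 3.0*q^2 - 9.01*q - 1.53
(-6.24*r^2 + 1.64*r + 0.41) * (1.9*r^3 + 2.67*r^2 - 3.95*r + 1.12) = -11.856*r^5 - 13.5448*r^4 + 29.8058*r^3 - 12.3721*r^2 + 0.2173*r + 0.4592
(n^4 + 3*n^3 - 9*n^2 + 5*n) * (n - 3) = n^5 - 18*n^3 + 32*n^2 - 15*n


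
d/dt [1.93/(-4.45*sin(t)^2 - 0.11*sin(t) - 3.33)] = (17.177*sin(t) + 0.2123)*cos(t)/(4.45*sin(t)^2 + 0.11*sin(t) + 3.33)^2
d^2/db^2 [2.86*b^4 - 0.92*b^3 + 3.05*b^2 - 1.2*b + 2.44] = 34.32*b^2 - 5.52*b + 6.1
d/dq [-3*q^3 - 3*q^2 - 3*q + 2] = -9*q^2 - 6*q - 3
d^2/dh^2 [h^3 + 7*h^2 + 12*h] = 6*h + 14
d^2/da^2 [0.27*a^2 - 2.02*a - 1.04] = 0.540000000000000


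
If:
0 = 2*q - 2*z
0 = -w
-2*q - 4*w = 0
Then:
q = 0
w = 0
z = 0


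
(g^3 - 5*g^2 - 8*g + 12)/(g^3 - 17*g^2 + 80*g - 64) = (g^2 - 4*g - 12)/(g^2 - 16*g + 64)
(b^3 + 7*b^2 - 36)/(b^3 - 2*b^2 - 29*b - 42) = (b^2 + 4*b - 12)/(b^2 - 5*b - 14)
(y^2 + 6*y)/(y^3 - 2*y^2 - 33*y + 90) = y/(y^2 - 8*y + 15)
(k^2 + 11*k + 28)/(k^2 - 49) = (k + 4)/(k - 7)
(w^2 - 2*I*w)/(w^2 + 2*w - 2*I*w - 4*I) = w/(w + 2)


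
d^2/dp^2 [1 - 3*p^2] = -6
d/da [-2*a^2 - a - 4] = -4*a - 1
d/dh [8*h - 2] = 8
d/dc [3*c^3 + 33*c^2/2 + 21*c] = 9*c^2 + 33*c + 21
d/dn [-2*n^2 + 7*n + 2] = 7 - 4*n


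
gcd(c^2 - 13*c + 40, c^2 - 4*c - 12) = 1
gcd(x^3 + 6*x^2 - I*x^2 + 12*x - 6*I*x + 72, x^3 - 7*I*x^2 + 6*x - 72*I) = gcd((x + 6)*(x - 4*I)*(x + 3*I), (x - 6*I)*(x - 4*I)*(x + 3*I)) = x^2 - I*x + 12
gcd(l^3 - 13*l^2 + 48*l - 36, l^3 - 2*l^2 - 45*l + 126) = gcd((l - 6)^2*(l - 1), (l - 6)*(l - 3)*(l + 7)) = l - 6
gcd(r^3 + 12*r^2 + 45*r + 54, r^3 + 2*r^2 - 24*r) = r + 6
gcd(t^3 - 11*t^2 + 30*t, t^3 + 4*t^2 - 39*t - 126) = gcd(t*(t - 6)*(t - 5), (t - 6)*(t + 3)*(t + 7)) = t - 6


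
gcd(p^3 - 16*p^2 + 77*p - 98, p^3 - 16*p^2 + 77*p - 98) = p^3 - 16*p^2 + 77*p - 98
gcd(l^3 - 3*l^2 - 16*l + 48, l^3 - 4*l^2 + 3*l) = l - 3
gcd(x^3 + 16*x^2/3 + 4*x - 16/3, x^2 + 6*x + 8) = x^2 + 6*x + 8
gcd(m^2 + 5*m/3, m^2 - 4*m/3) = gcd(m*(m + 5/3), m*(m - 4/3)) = m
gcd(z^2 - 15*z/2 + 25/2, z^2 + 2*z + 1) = 1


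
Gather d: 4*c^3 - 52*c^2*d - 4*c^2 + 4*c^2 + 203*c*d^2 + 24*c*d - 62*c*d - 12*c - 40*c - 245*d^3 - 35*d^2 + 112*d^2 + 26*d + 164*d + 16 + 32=4*c^3 - 52*c - 245*d^3 + d^2*(203*c + 77) + d*(-52*c^2 - 38*c + 190) + 48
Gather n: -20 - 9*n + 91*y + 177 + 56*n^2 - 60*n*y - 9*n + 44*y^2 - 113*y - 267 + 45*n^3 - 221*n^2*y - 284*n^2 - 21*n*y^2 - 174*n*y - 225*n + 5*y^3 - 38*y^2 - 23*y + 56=45*n^3 + n^2*(-221*y - 228) + n*(-21*y^2 - 234*y - 243) + 5*y^3 + 6*y^2 - 45*y - 54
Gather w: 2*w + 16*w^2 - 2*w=16*w^2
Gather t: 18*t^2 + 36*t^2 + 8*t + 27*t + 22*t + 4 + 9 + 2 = 54*t^2 + 57*t + 15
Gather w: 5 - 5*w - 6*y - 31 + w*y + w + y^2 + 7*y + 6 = w*(y - 4) + y^2 + y - 20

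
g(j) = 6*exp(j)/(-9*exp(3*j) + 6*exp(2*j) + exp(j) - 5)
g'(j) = 6*(27*exp(3*j) - 12*exp(2*j) - exp(j))*exp(j)/(-9*exp(3*j) + 6*exp(2*j) + exp(j) - 5)^2 + 6*exp(j)/(-9*exp(3*j) + 6*exp(2*j) + exp(j) - 5)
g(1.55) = -0.03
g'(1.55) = 0.08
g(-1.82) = -0.21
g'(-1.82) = -0.22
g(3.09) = -0.00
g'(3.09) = 0.00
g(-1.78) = -0.22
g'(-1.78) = -0.23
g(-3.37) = -0.04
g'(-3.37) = -0.04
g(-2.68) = -0.08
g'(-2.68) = -0.09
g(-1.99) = -0.17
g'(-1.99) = -0.18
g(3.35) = -0.00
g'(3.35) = 0.00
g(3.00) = 0.00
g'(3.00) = 0.00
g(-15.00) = 0.00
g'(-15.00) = 0.00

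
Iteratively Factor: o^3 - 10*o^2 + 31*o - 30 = (o - 2)*(o^2 - 8*o + 15) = (o - 3)*(o - 2)*(o - 5)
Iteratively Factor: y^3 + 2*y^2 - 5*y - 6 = (y + 1)*(y^2 + y - 6) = (y + 1)*(y + 3)*(y - 2)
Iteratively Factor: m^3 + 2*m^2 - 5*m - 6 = (m + 3)*(m^2 - m - 2) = (m - 2)*(m + 3)*(m + 1)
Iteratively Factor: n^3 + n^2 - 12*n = (n + 4)*(n^2 - 3*n) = (n - 3)*(n + 4)*(n)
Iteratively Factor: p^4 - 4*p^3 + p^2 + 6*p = (p - 2)*(p^3 - 2*p^2 - 3*p) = p*(p - 2)*(p^2 - 2*p - 3) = p*(p - 3)*(p - 2)*(p + 1)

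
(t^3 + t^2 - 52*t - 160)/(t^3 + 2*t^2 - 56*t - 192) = (t + 5)/(t + 6)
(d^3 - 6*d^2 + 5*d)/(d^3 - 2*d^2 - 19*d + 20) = d/(d + 4)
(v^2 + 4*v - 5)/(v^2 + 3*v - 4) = (v + 5)/(v + 4)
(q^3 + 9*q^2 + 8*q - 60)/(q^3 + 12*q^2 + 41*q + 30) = (q - 2)/(q + 1)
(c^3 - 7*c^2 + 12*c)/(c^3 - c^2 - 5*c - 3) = c*(c - 4)/(c^2 + 2*c + 1)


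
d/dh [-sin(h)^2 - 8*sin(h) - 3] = -2*(sin(h) + 4)*cos(h)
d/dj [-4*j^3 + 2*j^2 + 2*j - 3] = -12*j^2 + 4*j + 2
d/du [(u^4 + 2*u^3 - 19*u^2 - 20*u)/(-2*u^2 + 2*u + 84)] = (-2*u^5 + u^4 + 172*u^3 + 213*u^2 - 1596*u - 840)/(2*(u^4 - 2*u^3 - 83*u^2 + 84*u + 1764))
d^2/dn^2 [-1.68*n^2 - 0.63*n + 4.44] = -3.36000000000000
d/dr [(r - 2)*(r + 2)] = 2*r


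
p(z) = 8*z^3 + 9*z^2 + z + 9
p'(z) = 24*z^2 + 18*z + 1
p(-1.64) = -3.72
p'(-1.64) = 36.03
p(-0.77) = 9.91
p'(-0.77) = 1.37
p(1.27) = 41.17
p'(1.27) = 62.57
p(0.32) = 10.50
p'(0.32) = 9.22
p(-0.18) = 9.06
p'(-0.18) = -1.46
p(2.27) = 151.22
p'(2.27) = 165.53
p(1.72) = 78.05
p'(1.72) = 102.96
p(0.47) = 12.29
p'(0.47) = 14.76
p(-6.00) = -1401.00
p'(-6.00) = 757.00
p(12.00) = 15141.00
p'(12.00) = 3673.00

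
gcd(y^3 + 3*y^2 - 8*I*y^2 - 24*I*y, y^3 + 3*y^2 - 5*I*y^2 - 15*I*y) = y^2 + 3*y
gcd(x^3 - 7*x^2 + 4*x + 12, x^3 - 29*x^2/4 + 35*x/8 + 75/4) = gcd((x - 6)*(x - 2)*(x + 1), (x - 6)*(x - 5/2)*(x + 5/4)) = x - 6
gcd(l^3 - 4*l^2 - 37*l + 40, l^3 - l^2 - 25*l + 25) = l^2 + 4*l - 5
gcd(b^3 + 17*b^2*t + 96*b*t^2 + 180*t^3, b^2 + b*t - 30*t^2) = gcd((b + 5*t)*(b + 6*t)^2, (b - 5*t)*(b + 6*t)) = b + 6*t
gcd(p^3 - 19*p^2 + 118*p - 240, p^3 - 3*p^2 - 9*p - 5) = p - 5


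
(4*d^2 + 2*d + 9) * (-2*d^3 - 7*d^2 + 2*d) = -8*d^5 - 32*d^4 - 24*d^3 - 59*d^2 + 18*d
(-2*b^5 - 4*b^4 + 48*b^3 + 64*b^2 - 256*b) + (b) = -2*b^5 - 4*b^4 + 48*b^3 + 64*b^2 - 255*b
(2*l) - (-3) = 2*l + 3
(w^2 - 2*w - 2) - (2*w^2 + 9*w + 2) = -w^2 - 11*w - 4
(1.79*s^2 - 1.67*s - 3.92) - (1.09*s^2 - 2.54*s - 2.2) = 0.7*s^2 + 0.87*s - 1.72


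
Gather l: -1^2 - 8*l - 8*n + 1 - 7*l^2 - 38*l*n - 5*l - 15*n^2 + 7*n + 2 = -7*l^2 + l*(-38*n - 13) - 15*n^2 - n + 2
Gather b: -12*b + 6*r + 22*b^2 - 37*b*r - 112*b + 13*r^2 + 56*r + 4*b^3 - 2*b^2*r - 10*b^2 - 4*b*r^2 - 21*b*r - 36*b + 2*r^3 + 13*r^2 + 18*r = 4*b^3 + b^2*(12 - 2*r) + b*(-4*r^2 - 58*r - 160) + 2*r^3 + 26*r^2 + 80*r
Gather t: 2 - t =2 - t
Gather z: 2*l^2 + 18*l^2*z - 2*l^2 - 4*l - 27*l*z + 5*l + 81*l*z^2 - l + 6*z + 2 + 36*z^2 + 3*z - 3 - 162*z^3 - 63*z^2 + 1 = -162*z^3 + z^2*(81*l - 27) + z*(18*l^2 - 27*l + 9)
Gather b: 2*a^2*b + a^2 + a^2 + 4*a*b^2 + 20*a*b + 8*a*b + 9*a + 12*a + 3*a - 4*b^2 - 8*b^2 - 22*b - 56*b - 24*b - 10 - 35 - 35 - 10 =2*a^2 + 24*a + b^2*(4*a - 12) + b*(2*a^2 + 28*a - 102) - 90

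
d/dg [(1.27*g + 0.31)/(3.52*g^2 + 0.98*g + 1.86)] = (-4.4704*g^2 - 2.1824*g + 2.0584)/(12.3904*g^4 + 6.8992*g^3 + 14.0548*g^2 + 3.6456*g + 3.4596)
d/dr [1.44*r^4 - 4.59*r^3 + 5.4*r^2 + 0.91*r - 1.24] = 5.76*r^3 - 13.77*r^2 + 10.8*r + 0.91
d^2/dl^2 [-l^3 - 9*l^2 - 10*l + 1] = -6*l - 18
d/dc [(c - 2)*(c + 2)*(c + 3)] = 3*c^2 + 6*c - 4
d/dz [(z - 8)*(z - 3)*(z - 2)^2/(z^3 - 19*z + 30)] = (z^2 + 10*z - 66)/(z^2 + 10*z + 25)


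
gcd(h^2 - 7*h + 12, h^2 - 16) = h - 4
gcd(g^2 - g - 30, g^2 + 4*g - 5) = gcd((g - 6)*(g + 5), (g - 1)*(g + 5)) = g + 5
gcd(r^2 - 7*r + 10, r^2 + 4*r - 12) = r - 2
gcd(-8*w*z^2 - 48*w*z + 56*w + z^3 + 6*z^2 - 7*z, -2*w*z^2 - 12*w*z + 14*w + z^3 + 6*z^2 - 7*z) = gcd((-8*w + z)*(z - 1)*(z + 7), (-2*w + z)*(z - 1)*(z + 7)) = z^2 + 6*z - 7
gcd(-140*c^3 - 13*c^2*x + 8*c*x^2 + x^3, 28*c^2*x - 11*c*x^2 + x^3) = -4*c + x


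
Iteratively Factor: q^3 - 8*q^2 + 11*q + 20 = (q + 1)*(q^2 - 9*q + 20) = (q - 4)*(q + 1)*(q - 5)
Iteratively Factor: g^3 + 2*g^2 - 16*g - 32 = (g + 2)*(g^2 - 16) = (g + 2)*(g + 4)*(g - 4)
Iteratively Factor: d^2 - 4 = (d - 2)*(d + 2)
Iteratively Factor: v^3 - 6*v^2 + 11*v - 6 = (v - 2)*(v^2 - 4*v + 3) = (v - 3)*(v - 2)*(v - 1)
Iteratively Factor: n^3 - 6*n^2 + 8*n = (n - 4)*(n^2 - 2*n) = (n - 4)*(n - 2)*(n)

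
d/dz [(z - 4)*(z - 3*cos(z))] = z + (z - 4)*(3*sin(z) + 1) - 3*cos(z)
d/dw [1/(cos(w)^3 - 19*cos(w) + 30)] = (3*cos(w)^2 - 19)*sin(w)/(cos(w)^3 - 19*cos(w) + 30)^2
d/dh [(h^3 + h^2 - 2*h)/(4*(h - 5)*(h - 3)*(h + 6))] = (-3*h^4 - 62*h^3 + 233*h^2 + 180*h - 180)/(4*(h^6 - 4*h^5 - 62*h^4 + 312*h^3 + 729*h^2 - 5940*h + 8100))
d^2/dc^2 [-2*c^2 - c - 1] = -4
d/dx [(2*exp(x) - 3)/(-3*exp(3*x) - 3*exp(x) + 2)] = (3*(2*exp(x) - 3)*(3*exp(2*x) + 1) - 6*exp(3*x) - 6*exp(x) + 4)*exp(x)/(3*exp(3*x) + 3*exp(x) - 2)^2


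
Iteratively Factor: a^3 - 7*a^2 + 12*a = (a - 3)*(a^2 - 4*a) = (a - 4)*(a - 3)*(a)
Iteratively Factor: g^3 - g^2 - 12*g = (g)*(g^2 - g - 12) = g*(g - 4)*(g + 3)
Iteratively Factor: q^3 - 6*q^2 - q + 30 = (q - 3)*(q^2 - 3*q - 10) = (q - 3)*(q + 2)*(q - 5)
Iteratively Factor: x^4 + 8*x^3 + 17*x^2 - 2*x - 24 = (x - 1)*(x^3 + 9*x^2 + 26*x + 24) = (x - 1)*(x + 4)*(x^2 + 5*x + 6) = (x - 1)*(x + 2)*(x + 4)*(x + 3)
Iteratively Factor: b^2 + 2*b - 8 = (b + 4)*(b - 2)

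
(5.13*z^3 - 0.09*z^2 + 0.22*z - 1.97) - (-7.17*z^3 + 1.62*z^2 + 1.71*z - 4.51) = 12.3*z^3 - 1.71*z^2 - 1.49*z + 2.54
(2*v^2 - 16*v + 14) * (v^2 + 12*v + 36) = 2*v^4 + 8*v^3 - 106*v^2 - 408*v + 504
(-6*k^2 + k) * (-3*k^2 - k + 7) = 18*k^4 + 3*k^3 - 43*k^2 + 7*k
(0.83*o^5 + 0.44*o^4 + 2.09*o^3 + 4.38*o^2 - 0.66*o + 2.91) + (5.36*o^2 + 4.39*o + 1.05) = 0.83*o^5 + 0.44*o^4 + 2.09*o^3 + 9.74*o^2 + 3.73*o + 3.96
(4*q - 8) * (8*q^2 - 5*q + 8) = 32*q^3 - 84*q^2 + 72*q - 64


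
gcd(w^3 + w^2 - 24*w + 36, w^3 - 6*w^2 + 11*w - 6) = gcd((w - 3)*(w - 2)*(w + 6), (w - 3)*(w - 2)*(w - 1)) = w^2 - 5*w + 6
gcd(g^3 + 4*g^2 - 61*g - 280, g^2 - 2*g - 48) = g - 8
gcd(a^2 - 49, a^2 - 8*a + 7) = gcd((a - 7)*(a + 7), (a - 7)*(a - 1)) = a - 7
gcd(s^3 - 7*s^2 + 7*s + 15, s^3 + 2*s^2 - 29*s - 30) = s^2 - 4*s - 5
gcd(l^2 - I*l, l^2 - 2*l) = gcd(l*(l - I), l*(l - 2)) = l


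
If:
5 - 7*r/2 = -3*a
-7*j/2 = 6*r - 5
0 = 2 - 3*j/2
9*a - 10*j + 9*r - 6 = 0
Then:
No Solution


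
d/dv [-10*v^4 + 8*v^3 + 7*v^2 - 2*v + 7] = -40*v^3 + 24*v^2 + 14*v - 2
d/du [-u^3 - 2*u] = -3*u^2 - 2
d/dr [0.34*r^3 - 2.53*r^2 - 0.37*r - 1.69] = 1.02*r^2 - 5.06*r - 0.37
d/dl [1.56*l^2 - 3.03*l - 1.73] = 3.12*l - 3.03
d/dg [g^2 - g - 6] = 2*g - 1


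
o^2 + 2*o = o*(o + 2)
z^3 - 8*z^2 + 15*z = z*(z - 5)*(z - 3)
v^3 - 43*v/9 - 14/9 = (v - 7/3)*(v + 1/3)*(v + 2)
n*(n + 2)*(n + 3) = n^3 + 5*n^2 + 6*n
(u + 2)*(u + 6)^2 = u^3 + 14*u^2 + 60*u + 72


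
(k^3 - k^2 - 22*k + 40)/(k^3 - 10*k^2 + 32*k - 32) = (k + 5)/(k - 4)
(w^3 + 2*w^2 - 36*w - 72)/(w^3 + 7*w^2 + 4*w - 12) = (w - 6)/(w - 1)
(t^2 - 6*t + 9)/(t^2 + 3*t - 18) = (t - 3)/(t + 6)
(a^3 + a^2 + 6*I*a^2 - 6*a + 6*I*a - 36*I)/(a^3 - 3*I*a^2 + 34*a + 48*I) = (a^3 + a^2*(1 + 6*I) + 6*a*(-1 + I) - 36*I)/(a^3 - 3*I*a^2 + 34*a + 48*I)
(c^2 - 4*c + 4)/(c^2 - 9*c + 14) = (c - 2)/(c - 7)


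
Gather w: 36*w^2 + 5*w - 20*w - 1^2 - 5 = 36*w^2 - 15*w - 6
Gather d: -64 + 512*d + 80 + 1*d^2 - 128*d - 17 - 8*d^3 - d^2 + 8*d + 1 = -8*d^3 + 392*d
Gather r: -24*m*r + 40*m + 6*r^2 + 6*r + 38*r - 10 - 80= 40*m + 6*r^2 + r*(44 - 24*m) - 90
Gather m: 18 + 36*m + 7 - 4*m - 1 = 32*m + 24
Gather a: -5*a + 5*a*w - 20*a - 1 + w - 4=a*(5*w - 25) + w - 5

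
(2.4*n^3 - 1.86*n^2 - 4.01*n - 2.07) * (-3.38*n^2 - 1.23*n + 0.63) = -8.112*n^5 + 3.3348*n^4 + 17.3536*n^3 + 10.7571*n^2 + 0.0197999999999996*n - 1.3041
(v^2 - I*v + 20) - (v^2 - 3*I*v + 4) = 2*I*v + 16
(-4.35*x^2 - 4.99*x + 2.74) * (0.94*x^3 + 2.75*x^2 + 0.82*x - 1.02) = -4.089*x^5 - 16.6531*x^4 - 14.7139*x^3 + 7.8802*x^2 + 7.3366*x - 2.7948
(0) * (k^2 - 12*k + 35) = 0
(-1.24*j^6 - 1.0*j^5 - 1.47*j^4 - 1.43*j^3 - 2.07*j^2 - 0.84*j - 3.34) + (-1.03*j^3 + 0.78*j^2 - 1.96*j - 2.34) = -1.24*j^6 - 1.0*j^5 - 1.47*j^4 - 2.46*j^3 - 1.29*j^2 - 2.8*j - 5.68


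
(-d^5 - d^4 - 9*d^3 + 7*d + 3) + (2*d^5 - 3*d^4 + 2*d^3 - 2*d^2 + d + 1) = d^5 - 4*d^4 - 7*d^3 - 2*d^2 + 8*d + 4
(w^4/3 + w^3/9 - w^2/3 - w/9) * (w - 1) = w^5/3 - 2*w^4/9 - 4*w^3/9 + 2*w^2/9 + w/9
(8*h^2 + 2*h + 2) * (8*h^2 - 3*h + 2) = 64*h^4 - 8*h^3 + 26*h^2 - 2*h + 4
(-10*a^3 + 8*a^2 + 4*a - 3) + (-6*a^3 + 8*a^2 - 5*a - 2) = -16*a^3 + 16*a^2 - a - 5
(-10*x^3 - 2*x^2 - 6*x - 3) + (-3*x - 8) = -10*x^3 - 2*x^2 - 9*x - 11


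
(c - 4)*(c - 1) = c^2 - 5*c + 4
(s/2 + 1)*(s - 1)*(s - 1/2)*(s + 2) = s^4/2 + 5*s^3/4 - 3*s^2/4 - 2*s + 1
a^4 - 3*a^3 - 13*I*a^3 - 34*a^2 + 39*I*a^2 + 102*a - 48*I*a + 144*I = (a - 3)*(a - 8*I)*(a - 6*I)*(a + I)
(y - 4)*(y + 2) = y^2 - 2*y - 8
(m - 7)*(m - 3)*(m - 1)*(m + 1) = m^4 - 10*m^3 + 20*m^2 + 10*m - 21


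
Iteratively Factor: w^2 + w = (w)*(w + 1)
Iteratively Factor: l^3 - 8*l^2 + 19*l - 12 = (l - 4)*(l^2 - 4*l + 3) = (l - 4)*(l - 1)*(l - 3)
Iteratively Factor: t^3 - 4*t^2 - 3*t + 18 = (t - 3)*(t^2 - t - 6) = (t - 3)^2*(t + 2)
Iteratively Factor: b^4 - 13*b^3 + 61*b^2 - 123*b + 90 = (b - 2)*(b^3 - 11*b^2 + 39*b - 45) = (b - 3)*(b - 2)*(b^2 - 8*b + 15) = (b - 3)^2*(b - 2)*(b - 5)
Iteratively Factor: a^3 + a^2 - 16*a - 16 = (a + 4)*(a^2 - 3*a - 4) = (a - 4)*(a + 4)*(a + 1)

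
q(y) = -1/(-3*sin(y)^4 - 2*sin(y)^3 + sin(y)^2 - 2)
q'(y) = -(12*sin(y)^3*cos(y) + 6*sin(y)^2*cos(y) - 2*sin(y)*cos(y))/(-3*sin(y)^4 - 2*sin(y)^3 + sin(y)^2 - 2)^2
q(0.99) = 0.25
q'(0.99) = -0.34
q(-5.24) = 0.24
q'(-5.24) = -0.30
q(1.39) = 0.17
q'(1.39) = -0.08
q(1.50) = 0.17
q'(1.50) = -0.03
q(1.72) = 0.17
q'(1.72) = 0.07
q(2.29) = 0.31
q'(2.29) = 0.44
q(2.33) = 0.33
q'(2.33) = 0.46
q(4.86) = 0.51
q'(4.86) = 0.14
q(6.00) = 0.53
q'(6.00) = -0.20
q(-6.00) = 0.50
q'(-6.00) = -0.04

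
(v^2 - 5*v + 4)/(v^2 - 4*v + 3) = (v - 4)/(v - 3)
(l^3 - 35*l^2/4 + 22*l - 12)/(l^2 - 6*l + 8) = (l^2 - 19*l/4 + 3)/(l - 2)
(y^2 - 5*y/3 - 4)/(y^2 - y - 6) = (y + 4/3)/(y + 2)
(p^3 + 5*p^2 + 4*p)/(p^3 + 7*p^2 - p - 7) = p*(p + 4)/(p^2 + 6*p - 7)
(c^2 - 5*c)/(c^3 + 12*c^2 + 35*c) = (c - 5)/(c^2 + 12*c + 35)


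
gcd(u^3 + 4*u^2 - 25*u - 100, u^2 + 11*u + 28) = u + 4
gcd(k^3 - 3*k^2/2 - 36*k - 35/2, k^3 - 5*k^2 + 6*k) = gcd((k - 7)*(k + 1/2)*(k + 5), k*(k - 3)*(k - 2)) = 1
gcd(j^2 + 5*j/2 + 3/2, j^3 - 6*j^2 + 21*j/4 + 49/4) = j + 1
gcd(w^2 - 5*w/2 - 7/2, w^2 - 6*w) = 1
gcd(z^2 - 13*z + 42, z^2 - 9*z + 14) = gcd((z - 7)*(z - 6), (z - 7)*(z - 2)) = z - 7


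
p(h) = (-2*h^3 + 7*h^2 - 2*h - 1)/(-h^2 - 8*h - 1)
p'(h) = (2*h + 8)*(-2*h^3 + 7*h^2 - 2*h - 1)/(-h^2 - 8*h - 1)^2 + (-6*h^2 + 14*h - 2)/(-h^2 - 8*h - 1)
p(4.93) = 1.24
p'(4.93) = 0.87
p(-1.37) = 2.48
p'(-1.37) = -2.40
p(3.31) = 0.09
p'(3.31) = 0.52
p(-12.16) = -90.23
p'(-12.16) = -8.01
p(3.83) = 0.40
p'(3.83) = 0.65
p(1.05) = -0.22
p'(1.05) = -0.37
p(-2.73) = 7.27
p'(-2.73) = -4.97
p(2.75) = -0.16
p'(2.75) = 0.36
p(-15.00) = -78.81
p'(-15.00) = -1.62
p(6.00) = 2.27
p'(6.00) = 1.04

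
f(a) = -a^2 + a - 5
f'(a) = 1 - 2*a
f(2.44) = -8.51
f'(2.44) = -3.88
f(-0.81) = -6.47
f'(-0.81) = 2.62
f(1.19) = -5.23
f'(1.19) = -1.38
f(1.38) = -5.52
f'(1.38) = -1.76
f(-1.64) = -9.33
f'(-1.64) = 4.28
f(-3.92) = -24.29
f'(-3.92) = 8.84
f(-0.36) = -5.49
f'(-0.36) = 1.72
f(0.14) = -4.88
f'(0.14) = 0.72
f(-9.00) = -95.00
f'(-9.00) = 19.00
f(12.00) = -137.00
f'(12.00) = -23.00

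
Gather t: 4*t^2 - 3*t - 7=4*t^2 - 3*t - 7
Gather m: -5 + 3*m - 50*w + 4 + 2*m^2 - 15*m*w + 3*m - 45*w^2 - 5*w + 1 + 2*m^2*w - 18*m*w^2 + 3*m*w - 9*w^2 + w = m^2*(2*w + 2) + m*(-18*w^2 - 12*w + 6) - 54*w^2 - 54*w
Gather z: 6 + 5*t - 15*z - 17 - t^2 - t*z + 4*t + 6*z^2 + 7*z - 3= -t^2 + 9*t + 6*z^2 + z*(-t - 8) - 14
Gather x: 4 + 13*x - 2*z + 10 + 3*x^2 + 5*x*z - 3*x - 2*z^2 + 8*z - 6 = 3*x^2 + x*(5*z + 10) - 2*z^2 + 6*z + 8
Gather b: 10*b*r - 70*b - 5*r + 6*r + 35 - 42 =b*(10*r - 70) + r - 7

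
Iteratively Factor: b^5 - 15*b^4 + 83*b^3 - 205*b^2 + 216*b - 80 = (b - 4)*(b^4 - 11*b^3 + 39*b^2 - 49*b + 20) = (b - 4)*(b - 1)*(b^3 - 10*b^2 + 29*b - 20) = (b - 4)^2*(b - 1)*(b^2 - 6*b + 5) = (b - 5)*(b - 4)^2*(b - 1)*(b - 1)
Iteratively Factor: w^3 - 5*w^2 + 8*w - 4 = (w - 1)*(w^2 - 4*w + 4) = (w - 2)*(w - 1)*(w - 2)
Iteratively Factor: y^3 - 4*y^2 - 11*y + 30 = (y - 2)*(y^2 - 2*y - 15) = (y - 2)*(y + 3)*(y - 5)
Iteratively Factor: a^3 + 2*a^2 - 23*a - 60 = (a + 3)*(a^2 - a - 20) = (a - 5)*(a + 3)*(a + 4)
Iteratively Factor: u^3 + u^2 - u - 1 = (u + 1)*(u^2 - 1) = (u + 1)^2*(u - 1)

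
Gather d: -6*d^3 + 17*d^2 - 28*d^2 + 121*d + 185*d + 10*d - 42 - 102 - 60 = -6*d^3 - 11*d^2 + 316*d - 204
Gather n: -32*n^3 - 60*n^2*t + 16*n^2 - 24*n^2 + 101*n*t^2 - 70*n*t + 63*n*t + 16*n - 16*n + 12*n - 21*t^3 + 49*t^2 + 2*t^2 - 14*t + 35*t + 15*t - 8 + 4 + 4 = -32*n^3 + n^2*(-60*t - 8) + n*(101*t^2 - 7*t + 12) - 21*t^3 + 51*t^2 + 36*t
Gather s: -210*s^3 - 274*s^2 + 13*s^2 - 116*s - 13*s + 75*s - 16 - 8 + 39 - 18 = -210*s^3 - 261*s^2 - 54*s - 3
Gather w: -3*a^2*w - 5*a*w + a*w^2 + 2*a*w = a*w^2 + w*(-3*a^2 - 3*a)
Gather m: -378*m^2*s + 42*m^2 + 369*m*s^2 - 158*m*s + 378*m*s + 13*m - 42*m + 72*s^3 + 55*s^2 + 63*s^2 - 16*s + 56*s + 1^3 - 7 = m^2*(42 - 378*s) + m*(369*s^2 + 220*s - 29) + 72*s^3 + 118*s^2 + 40*s - 6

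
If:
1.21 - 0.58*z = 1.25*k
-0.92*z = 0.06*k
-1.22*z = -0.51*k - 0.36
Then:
No Solution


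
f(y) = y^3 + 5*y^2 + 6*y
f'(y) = 3*y^2 + 10*y + 6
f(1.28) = 17.97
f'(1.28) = 23.72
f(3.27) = 108.05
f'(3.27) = 70.78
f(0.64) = 6.15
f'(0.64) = 13.63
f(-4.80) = -24.19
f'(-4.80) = 27.12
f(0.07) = 0.44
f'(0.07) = 6.71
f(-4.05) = -8.72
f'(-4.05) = 14.71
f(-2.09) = 0.17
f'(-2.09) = -1.80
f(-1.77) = -0.50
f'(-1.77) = -2.30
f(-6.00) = -72.00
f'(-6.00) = 54.00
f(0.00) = 0.00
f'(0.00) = 6.00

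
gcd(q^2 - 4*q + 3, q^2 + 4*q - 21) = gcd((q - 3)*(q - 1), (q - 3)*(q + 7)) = q - 3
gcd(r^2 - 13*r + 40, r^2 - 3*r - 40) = r - 8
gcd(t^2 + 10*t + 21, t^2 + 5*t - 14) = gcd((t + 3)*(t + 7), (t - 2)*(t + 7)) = t + 7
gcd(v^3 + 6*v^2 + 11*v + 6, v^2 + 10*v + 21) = v + 3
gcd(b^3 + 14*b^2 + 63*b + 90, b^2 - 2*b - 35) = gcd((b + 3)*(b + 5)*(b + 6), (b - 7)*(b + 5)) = b + 5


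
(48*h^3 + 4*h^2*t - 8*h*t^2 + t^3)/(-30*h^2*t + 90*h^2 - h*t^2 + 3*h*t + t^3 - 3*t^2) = (-8*h^2 - 2*h*t + t^2)/(5*h*t - 15*h + t^2 - 3*t)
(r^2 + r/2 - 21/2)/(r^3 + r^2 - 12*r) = (r + 7/2)/(r*(r + 4))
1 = 1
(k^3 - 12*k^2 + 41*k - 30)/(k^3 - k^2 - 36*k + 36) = (k - 5)/(k + 6)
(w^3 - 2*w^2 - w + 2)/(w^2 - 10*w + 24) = (w^3 - 2*w^2 - w + 2)/(w^2 - 10*w + 24)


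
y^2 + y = y*(y + 1)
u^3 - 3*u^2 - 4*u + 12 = (u - 3)*(u - 2)*(u + 2)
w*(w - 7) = w^2 - 7*w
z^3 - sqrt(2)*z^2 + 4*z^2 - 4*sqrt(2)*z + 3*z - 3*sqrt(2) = (z + 1)*(z + 3)*(z - sqrt(2))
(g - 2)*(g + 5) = g^2 + 3*g - 10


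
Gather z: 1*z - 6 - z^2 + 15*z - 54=-z^2 + 16*z - 60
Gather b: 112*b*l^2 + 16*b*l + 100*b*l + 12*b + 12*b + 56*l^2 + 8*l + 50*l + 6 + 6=b*(112*l^2 + 116*l + 24) + 56*l^2 + 58*l + 12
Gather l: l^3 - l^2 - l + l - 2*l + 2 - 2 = l^3 - l^2 - 2*l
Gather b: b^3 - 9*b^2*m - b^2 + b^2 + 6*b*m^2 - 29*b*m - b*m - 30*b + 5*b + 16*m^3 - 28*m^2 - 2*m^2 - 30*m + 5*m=b^3 - 9*b^2*m + b*(6*m^2 - 30*m - 25) + 16*m^3 - 30*m^2 - 25*m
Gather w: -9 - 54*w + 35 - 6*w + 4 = 30 - 60*w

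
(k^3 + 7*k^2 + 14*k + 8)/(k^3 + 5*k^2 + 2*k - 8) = (k + 1)/(k - 1)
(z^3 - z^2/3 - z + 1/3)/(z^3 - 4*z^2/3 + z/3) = (z + 1)/z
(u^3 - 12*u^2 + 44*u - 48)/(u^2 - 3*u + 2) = (u^2 - 10*u + 24)/(u - 1)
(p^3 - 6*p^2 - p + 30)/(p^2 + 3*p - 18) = (p^2 - 3*p - 10)/(p + 6)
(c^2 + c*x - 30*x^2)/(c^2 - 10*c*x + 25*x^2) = (-c - 6*x)/(-c + 5*x)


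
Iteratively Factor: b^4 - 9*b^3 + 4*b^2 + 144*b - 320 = (b - 5)*(b^3 - 4*b^2 - 16*b + 64) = (b - 5)*(b - 4)*(b^2 - 16) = (b - 5)*(b - 4)^2*(b + 4)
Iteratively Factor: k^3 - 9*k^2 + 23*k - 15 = (k - 1)*(k^2 - 8*k + 15) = (k - 5)*(k - 1)*(k - 3)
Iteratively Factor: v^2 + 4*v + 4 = (v + 2)*(v + 2)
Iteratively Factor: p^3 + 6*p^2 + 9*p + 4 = (p + 1)*(p^2 + 5*p + 4) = (p + 1)*(p + 4)*(p + 1)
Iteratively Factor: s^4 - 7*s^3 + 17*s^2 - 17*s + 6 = (s - 1)*(s^3 - 6*s^2 + 11*s - 6) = (s - 1)^2*(s^2 - 5*s + 6) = (s - 2)*(s - 1)^2*(s - 3)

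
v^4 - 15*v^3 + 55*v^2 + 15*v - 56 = (v - 8)*(v - 7)*(v - 1)*(v + 1)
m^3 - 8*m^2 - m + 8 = (m - 8)*(m - 1)*(m + 1)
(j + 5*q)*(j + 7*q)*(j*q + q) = j^3*q + 12*j^2*q^2 + j^2*q + 35*j*q^3 + 12*j*q^2 + 35*q^3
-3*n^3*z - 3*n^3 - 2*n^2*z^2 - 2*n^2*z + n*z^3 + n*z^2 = (-3*n + z)*(n + z)*(n*z + n)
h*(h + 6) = h^2 + 6*h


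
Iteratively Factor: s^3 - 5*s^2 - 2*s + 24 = (s - 3)*(s^2 - 2*s - 8) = (s - 4)*(s - 3)*(s + 2)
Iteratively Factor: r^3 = (r)*(r^2) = r^2*(r)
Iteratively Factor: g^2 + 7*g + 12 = (g + 4)*(g + 3)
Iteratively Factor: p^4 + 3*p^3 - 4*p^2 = (p - 1)*(p^3 + 4*p^2) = (p - 1)*(p + 4)*(p^2) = p*(p - 1)*(p + 4)*(p)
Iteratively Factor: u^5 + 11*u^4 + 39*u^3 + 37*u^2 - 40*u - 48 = (u - 1)*(u^4 + 12*u^3 + 51*u^2 + 88*u + 48) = (u - 1)*(u + 4)*(u^3 + 8*u^2 + 19*u + 12) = (u - 1)*(u + 1)*(u + 4)*(u^2 + 7*u + 12) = (u - 1)*(u + 1)*(u + 3)*(u + 4)*(u + 4)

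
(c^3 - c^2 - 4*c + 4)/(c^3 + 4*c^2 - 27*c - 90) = (c^3 - c^2 - 4*c + 4)/(c^3 + 4*c^2 - 27*c - 90)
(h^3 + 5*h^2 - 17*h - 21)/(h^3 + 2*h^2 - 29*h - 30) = (h^2 + 4*h - 21)/(h^2 + h - 30)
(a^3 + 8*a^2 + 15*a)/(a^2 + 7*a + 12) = a*(a + 5)/(a + 4)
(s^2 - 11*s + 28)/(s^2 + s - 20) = (s - 7)/(s + 5)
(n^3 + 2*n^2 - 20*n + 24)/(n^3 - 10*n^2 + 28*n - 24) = (n + 6)/(n - 6)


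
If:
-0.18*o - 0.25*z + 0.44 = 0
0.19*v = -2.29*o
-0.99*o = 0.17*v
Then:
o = 0.00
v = 0.00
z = 1.76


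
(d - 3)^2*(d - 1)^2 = d^4 - 8*d^3 + 22*d^2 - 24*d + 9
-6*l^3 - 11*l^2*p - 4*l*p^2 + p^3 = (-6*l + p)*(l + p)^2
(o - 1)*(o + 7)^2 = o^3 + 13*o^2 + 35*o - 49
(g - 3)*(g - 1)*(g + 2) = g^3 - 2*g^2 - 5*g + 6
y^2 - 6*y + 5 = (y - 5)*(y - 1)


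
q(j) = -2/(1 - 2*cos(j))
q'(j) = 4*sin(j)/(1 - 2*cos(j))^2 = 4*sin(j)/(2*cos(j) - 1)^2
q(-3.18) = -0.67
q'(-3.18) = 0.02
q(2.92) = -0.68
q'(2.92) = 0.10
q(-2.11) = -0.99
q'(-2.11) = -0.84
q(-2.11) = -0.99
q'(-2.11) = -0.84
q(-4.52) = -1.45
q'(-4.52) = 2.05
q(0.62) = 3.19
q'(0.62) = 5.90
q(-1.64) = -1.76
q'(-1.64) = -3.08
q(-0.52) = 2.72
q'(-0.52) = -3.67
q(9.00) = -0.71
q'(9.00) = 0.21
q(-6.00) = 2.17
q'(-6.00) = 1.32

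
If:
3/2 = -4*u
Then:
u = -3/8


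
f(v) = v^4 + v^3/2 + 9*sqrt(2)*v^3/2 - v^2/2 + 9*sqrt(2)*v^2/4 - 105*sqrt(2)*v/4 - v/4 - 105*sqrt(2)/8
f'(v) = 4*v^3 + 3*v^2/2 + 27*sqrt(2)*v^2/2 - v + 9*sqrt(2)*v/2 - 105*sqrt(2)/4 - 1/4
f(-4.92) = -1.28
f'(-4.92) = -41.69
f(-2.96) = 14.31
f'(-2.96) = 23.43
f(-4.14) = -11.16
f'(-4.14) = 9.52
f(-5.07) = 6.06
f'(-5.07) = -56.55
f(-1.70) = 27.35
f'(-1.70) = -6.63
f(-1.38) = 23.71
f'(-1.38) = -16.07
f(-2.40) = 24.87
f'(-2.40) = 13.07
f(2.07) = -5.19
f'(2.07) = 97.44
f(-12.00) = 9691.20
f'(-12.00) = -4048.51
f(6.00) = 2632.37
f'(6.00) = 1600.12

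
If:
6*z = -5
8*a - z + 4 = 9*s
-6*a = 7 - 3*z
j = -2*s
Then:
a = -19/12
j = 47/27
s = -47/54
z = -5/6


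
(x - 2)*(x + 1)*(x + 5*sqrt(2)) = x^3 - x^2 + 5*sqrt(2)*x^2 - 5*sqrt(2)*x - 2*x - 10*sqrt(2)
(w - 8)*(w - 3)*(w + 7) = w^3 - 4*w^2 - 53*w + 168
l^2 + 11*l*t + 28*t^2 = (l + 4*t)*(l + 7*t)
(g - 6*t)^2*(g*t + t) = g^3*t - 12*g^2*t^2 + g^2*t + 36*g*t^3 - 12*g*t^2 + 36*t^3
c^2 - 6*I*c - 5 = (c - 5*I)*(c - I)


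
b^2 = b^2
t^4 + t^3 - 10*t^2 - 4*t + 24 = (t - 2)^2*(t + 2)*(t + 3)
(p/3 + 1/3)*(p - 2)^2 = p^3/3 - p^2 + 4/3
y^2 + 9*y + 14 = (y + 2)*(y + 7)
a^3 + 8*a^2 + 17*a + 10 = (a + 1)*(a + 2)*(a + 5)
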